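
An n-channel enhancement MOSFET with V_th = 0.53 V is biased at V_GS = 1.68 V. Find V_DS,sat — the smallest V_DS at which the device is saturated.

V_DS,sat = 1.15 V

The boundary between triode and saturation is V_DS = V_GS − V_th = V_ov.
V_ov = 1.68 − 0.53 = 1.15 V.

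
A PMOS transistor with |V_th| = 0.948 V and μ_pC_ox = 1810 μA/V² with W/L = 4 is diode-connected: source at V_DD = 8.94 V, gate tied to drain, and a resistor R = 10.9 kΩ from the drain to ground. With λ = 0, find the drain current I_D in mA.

I_D = 0.693 mA

With gate tied to drain, V_SG = V_SD ≥ V_SG − |V_th|, so the device is in saturation.
k_p = μ_pC_ox · (W/L) = 7.24 mA/V².
KCL at the drain: ½ k_p (V_SG − |V_th|)² = (V_DD − V_SG)/R.
Let x = V_SG − 0.948. Then 39.5 x² + x − 7.992 = 0, giving x = 0.438 V (positive root), so V_SG = 1.39 V.
I_D = (V_DD − V_SG)/R = (8.94 − 1.39) / 10.9 = 0.693 mA.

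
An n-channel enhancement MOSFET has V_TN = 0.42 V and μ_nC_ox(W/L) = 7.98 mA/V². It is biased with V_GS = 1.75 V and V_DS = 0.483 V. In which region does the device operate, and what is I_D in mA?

Triode; I_D = 4.20 mA

V_ov = V_GS − V_TN = 1.75 − 0.42 = 1.33 V.
Since V_DS = 0.483 V < V_ov = 1.33 V, the device is in the triode region.
I_D = k_n [V_ov · V_DS − ½ V_DS²] = 7.98 × [1.33 × 0.483 − 0.5 × 0.483²] = 4.2 mA.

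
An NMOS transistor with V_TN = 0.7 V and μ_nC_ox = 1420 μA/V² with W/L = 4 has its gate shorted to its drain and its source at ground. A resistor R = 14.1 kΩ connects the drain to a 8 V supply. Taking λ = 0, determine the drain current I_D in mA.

I_D = 0.488 mA

With gate tied to drain, V_GS = V_DS ≥ V_GS − V_TN, so the device is in saturation.
k_n = μ_nC_ox · (W/L) = 5.68 mA/V².
KCL at the drain: ½ k_n (V_GS − V_TN)² = (V_DD − V_GS)/R.
Let x = V_GS − 0.7. Then 40 x² + x − 7.3 = 0, giving x = 0.415 V (positive root), so V_GS = 1.11 V.
I_D = (V_DD − V_GS)/R = (8 − 1.11) / 14.1 = 0.488 mA.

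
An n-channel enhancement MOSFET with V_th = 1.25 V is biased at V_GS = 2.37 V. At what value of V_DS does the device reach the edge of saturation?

The boundary between triode and saturation is V_DS = V_GS − V_th = V_ov.
V_ov = 2.37 − 1.25 = 1.12 V.

V_DS,sat = 1.12 V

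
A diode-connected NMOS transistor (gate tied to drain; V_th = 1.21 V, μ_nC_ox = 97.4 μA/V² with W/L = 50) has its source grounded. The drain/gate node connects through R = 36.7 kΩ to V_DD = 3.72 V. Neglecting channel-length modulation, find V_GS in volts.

V_GS = 1.37 V

With gate tied to drain, V_GS = V_DS ≥ V_GS − V_th, so the device is in saturation.
k_n = μ_nC_ox · (W/L) = 4.87 mA/V².
KCL at the drain: ½ k_n (V_GS − V_th)² = (V_DD − V_GS)/R.
Let x = V_GS − 1.21. Then 89.4 x² + x − 2.51 = 0, giving x = 0.162 V (positive root), so V_GS = 1.37 V.
I_D = (V_DD − V_GS)/R = (3.72 − 1.37) / 36.7 = 0.064 mA.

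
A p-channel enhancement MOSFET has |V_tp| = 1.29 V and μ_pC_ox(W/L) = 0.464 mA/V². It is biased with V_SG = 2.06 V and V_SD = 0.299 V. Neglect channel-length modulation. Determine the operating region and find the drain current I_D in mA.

Triode; I_D = 0.0861 mA

V_ov = V_SG − |V_tp| = 2.06 − 1.29 = 0.77 V.
Since V_SD = 0.299 V < V_ov = 0.77 V, the device is in the triode region.
I_D = k_p [V_ov · V_SD − ½ V_SD²] = 0.464 × [0.77 × 0.299 − 0.5 × 0.299²] = 0.0861 mA.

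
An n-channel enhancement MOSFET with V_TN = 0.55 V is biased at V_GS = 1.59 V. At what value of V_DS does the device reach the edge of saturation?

V_DS,sat = 1.04 V

The boundary between triode and saturation is V_DS = V_GS − V_TN = V_ov.
V_ov = 1.59 − 0.55 = 1.04 V.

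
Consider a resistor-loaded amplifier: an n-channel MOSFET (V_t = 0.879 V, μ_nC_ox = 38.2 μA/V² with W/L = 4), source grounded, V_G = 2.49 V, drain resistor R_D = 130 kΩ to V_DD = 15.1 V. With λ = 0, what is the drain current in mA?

V_GS = V_G = 2.49 V, so V_ov = 2.49 − 0.879 = 1.61 V.
k_n = μ_nC_ox · (W/L) = 0.1528 mA/V².
Assume saturation: I_D = ½ k_n V_ov² = 0.5 × 0.1528 × 1.61² = 0.198 mA, giving V_DS = V_DD − I_D R_D = 15.1 − 0.198 × 130 = -10.7 V.
But -10.7 V < V_ov = 1.61 V, so the device is actually in triode.
In triode I_D = k_n[V_ov V_DS − ½ V_DS²] and I_D = (V_DD − V_DS)/R_D. Equating: 9.93 V_DS² − 33 V_DS + 15.1 = 0, giving V_DS = 0.548 V (the root below V_ov).
I_D = (15.1 − 0.548) / 130 = 0.112 mA.

I_D = 0.112 mA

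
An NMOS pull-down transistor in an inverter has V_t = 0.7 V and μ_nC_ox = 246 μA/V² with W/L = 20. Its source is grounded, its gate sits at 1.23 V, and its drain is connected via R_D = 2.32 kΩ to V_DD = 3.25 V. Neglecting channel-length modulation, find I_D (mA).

V_GS = V_G = 1.23 V, so V_ov = 1.23 − 0.7 = 0.53 V.
k_n = μ_nC_ox · (W/L) = 4.92 mA/V².
Assume saturation: I_D = ½ k_n V_ov² = 0.5 × 4.92 × 0.53² = 0.691 mA, giving V_DS = V_DD − I_D R_D = 3.25 − 0.691 × 2.32 = 1.65 V.
V_DS = 1.65 V ≥ V_ov = 0.53 V, confirming saturation.

I_D = 0.691 mA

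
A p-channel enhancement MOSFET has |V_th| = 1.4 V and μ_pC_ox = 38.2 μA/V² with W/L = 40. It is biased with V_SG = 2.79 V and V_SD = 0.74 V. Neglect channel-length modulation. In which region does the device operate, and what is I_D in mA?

Triode; I_D = 1.15 mA

k_p = μ_pC_ox · (W/L) = 1.528 mA/V².
V_ov = V_SG − |V_th| = 2.79 − 1.4 = 1.39 V.
Since V_SD = 0.74 V < V_ov = 1.39 V, the device is in the triode region.
I_D = k_p [V_ov · V_SD − ½ V_SD²] = 1.528 × [1.39 × 0.74 − 0.5 × 0.74²] = 1.15 mA.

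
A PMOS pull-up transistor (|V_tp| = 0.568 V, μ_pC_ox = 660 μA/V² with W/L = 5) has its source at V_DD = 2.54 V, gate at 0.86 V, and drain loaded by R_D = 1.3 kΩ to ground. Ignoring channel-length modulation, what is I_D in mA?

I_D = 1.53 mA

V_SG = V_DD − V_G = 2.54 − 0.86 = 1.68 V, so V_ov = 1.68 − 0.568 = 1.11 V.
k_p = μ_pC_ox · (W/L) = 3.3 mA/V².
Assume saturation: I_D = ½ k_p V_ov² = 0.5 × 3.3 × 1.11² = 2.04 mA, giving V_SD = V_DD − I_D R_D = 2.54 − 2.04 × 1.3 = -0.112 V.
But -0.112 V < V_ov = 1.11 V, so the device is actually in triode.
In triode I_D = k_p[V_ov V_SD − ½ V_SD²] and I_D = (V_DD − V_SD)/R_D. Equating: 2.15 V_SD² − 5.77 V_SD + 2.54 = 0, giving V_SD = 0.554 V (the root below V_ov).
I_D = (2.54 − 0.554) / 1.3 = 1.53 mA.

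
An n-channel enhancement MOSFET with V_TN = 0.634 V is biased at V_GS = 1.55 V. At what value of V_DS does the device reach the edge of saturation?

The boundary between triode and saturation is V_DS = V_GS − V_TN = V_ov.
V_ov = 1.55 − 0.634 = 0.916 V.

V_DS,sat = 0.916 V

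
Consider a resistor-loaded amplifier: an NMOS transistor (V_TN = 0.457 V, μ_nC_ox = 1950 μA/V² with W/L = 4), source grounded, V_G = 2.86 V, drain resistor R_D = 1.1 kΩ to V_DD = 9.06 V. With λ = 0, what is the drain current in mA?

V_GS = V_G = 2.86 V, so V_ov = 2.86 − 0.457 = 2.4 V.
k_n = μ_nC_ox · (W/L) = 7.8 mA/V².
Assume saturation: I_D = ½ k_n V_ov² = 0.5 × 7.8 × 2.4² = 22.5 mA, giving V_DS = V_DD − I_D R_D = 9.06 − 22.5 × 1.1 = -15.7 V.
But -15.7 V < V_ov = 2.4 V, so the device is actually in triode.
In triode I_D = k_n[V_ov V_DS − ½ V_DS²] and I_D = (V_DD − V_DS)/R_D. Equating: 4.29 V_DS² − 21.62 V_DS + 9.06 = 0, giving V_DS = 0.461 V (the root below V_ov).
I_D = (9.06 − 0.461) / 1.1 = 7.82 mA.

I_D = 7.82 mA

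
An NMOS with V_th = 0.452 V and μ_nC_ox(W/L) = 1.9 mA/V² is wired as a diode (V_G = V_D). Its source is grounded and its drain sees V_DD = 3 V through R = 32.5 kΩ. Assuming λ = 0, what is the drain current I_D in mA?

With gate tied to drain, V_GS = V_DS ≥ V_GS − V_th, so the device is in saturation.
KCL at the drain: ½ k_n (V_GS − V_th)² = (V_DD − V_GS)/R.
Let x = V_GS − 0.452. Then 30.9 x² + x − 2.548 = 0, giving x = 0.272 V (positive root), so V_GS = 0.724 V.
I_D = (V_DD − V_GS)/R = (3 − 0.724) / 32.5 = 0.07 mA.

I_D = 0.0700 mA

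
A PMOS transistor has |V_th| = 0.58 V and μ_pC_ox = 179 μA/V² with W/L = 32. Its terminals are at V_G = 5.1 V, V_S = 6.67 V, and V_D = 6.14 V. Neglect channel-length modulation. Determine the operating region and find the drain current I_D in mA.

Triode; I_D = 2.20 mA

V_SG = V_S − V_G = 6.67 − 5.1 = 1.57 V; V_SD = V_S − V_D = 6.67 − 6.14 = 0.53 V.
k_p = μ_pC_ox · (W/L) = 5.728 mA/V².
V_ov = V_SG − |V_th| = 1.57 − 0.58 = 0.99 V.
Since V_SD = 0.53 V < V_ov = 0.99 V, the device is in the triode region.
I_D = k_p [V_ov · V_SD − ½ V_SD²] = 5.728 × [0.99 × 0.53 − 0.5 × 0.53²] = 2.2 mA.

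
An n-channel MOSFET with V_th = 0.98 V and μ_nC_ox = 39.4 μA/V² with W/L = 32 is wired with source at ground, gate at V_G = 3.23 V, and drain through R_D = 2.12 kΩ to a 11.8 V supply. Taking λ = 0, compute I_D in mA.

I_D = 3.19 mA

V_GS = V_G = 3.23 V, so V_ov = 3.23 − 0.98 = 2.25 V.
k_n = μ_nC_ox · (W/L) = 1.261 mA/V².
Assume saturation: I_D = ½ k_n V_ov² = 0.5 × 1.261 × 2.25² = 3.19 mA, giving V_DS = V_DD − I_D R_D = 11.8 − 3.19 × 2.12 = 5.03 V.
V_DS = 5.03 V ≥ V_ov = 2.25 V, confirming saturation.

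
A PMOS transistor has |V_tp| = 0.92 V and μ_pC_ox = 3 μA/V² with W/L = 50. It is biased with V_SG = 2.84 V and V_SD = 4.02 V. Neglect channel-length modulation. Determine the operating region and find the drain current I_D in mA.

Saturation; I_D = 0.276 mA

k_p = μ_pC_ox · (W/L) = 0.15 mA/V².
V_ov = V_SG − |V_tp| = 2.84 − 0.92 = 1.92 V.
Since V_SD = 4.02 V ≥ V_ov = 1.92 V, the device is in saturation.
I_D = ½ k_p V_ov² = 0.5 × 0.15 × 1.92² = 0.276 mA.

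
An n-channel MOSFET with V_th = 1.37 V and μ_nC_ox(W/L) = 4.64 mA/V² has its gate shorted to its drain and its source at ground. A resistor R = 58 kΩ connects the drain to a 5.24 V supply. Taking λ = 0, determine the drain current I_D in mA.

I_D = 0.0639 mA

With gate tied to drain, V_GS = V_DS ≥ V_GS − V_th, so the device is in saturation.
KCL at the drain: ½ k_n (V_GS − V_th)² = (V_DD − V_GS)/R.
Let x = V_GS − 1.37. Then 135 x² + x − 3.87 = 0, giving x = 0.166 V (positive root), so V_GS = 1.54 V.
I_D = (V_DD − V_GS)/R = (5.24 − 1.54) / 58 = 0.0639 mA.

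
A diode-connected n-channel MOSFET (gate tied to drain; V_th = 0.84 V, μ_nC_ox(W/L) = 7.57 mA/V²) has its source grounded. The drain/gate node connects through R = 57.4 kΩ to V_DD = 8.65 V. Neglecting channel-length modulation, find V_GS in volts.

With gate tied to drain, V_GS = V_DS ≥ V_GS − V_th, so the device is in saturation.
KCL at the drain: ½ k_n (V_GS − V_th)² = (V_DD − V_GS)/R.
Let x = V_GS − 0.84. Then 217 x² + x − 7.81 = 0, giving x = 0.187 V (positive root), so V_GS = 1.03 V.
I_D = (V_DD − V_GS)/R = (8.65 − 1.03) / 57.4 = 0.133 mA.

V_GS = 1.03 V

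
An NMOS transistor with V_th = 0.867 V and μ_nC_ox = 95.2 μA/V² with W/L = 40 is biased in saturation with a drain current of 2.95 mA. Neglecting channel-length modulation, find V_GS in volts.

k_n = μ_nC_ox · (W/L) = 3.808 mA/V².
In saturation I_D = ½ k_n (V_GS − V_th)², so V_GS − V_th = √(2 I_D / k_n) = √(2 × 2.95 / 3.808) = 1.24 V.
V_GS = 0.867 + 1.24 = 2.11 V.

V_GS = 2.11 V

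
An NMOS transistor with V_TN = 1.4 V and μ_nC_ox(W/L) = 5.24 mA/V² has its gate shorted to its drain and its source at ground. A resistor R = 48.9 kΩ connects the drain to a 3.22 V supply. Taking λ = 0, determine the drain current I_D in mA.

With gate tied to drain, V_GS = V_DS ≥ V_GS − V_TN, so the device is in saturation.
KCL at the drain: ½ k_n (V_GS − V_TN)² = (V_DD − V_GS)/R.
Let x = V_GS − 1.4. Then 128 x² + x − 1.82 = 0, giving x = 0.115 V (positive root), so V_GS = 1.52 V.
I_D = (V_DD − V_GS)/R = (3.22 − 1.52) / 48.9 = 0.0349 mA.

I_D = 0.0349 mA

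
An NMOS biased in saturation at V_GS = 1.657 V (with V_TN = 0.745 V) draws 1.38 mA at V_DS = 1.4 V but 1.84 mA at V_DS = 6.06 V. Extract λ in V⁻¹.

With V_GS fixed, I_D ∝ (1 + λ V_DS) in saturation, so I_D2/I_D1 = (1 + λ V_DS2)/(1 + λ V_DS1).
1.84/1.38 = 1.333 = (1 + 6.06 λ)/(1 + 1.4 λ).
Solving: λ (I_D1 V_DS2 − I_D2 V_DS1) = I_D2 − I_D1, so λ = (1.84 − 1.38) / (1.38 × 6.06 − 1.84 × 1.4) = 0.46 / 5.79 = 0.0795 V⁻¹.

λ = 0.0795 V⁻¹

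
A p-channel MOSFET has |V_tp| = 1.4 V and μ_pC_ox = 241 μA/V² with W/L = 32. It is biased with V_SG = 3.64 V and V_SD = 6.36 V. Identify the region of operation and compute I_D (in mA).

k_p = μ_pC_ox · (W/L) = 7.712 mA/V².
V_ov = V_SG − |V_tp| = 3.64 − 1.4 = 2.24 V.
Since V_SD = 6.36 V ≥ V_ov = 2.24 V, the device is in saturation.
I_D = ½ k_p V_ov² = 0.5 × 7.712 × 2.24² = 19.3 mA.

Saturation; I_D = 19.3 mA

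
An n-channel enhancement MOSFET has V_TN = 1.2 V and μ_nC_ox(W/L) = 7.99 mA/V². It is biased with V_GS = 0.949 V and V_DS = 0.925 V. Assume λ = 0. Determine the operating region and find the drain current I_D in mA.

V_GS = 0.949 V < V_TN = 1.2 V, so the transistor is in cutoff.

Cutoff; I_D = 0 mA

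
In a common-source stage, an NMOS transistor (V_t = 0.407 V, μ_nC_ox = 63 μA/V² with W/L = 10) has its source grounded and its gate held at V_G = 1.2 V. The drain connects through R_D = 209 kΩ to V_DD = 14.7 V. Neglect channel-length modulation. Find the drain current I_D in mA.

I_D = 0.0696 mA

V_GS = V_G = 1.2 V, so V_ov = 1.2 − 0.407 = 0.793 V.
k_n = μ_nC_ox · (W/L) = 0.63 mA/V².
Assume saturation: I_D = ½ k_n V_ov² = 0.5 × 0.63 × 0.793² = 0.198 mA, giving V_DS = V_DD − I_D R_D = 14.7 − 0.198 × 209 = -26.7 V.
But -26.7 V < V_ov = 0.793 V, so the device is actually in triode.
In triode I_D = k_n[V_ov V_DS − ½ V_DS²] and I_D = (V_DD − V_DS)/R_D. Equating: 65.8 V_DS² − 105.4 V_DS + 14.7 = 0, giving V_DS = 0.154 V (the root below V_ov).
I_D = (14.7 − 0.154) / 209 = 0.0696 mA.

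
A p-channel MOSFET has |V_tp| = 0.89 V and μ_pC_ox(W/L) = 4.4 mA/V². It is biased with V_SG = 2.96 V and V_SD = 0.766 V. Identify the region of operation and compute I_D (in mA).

V_ov = V_SG − |V_tp| = 2.96 − 0.89 = 2.07 V.
Since V_SD = 0.766 V < V_ov = 2.07 V, the device is in the triode region.
I_D = k_p [V_ov · V_SD − ½ V_SD²] = 4.4 × [2.07 × 0.766 − 0.5 × 0.766²] = 5.69 mA.

Triode; I_D = 5.69 mA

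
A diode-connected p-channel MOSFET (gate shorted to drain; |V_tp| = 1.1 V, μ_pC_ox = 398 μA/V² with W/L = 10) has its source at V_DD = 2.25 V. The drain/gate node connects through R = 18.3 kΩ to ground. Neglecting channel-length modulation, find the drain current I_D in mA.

I_D = 0.0539 mA

With gate tied to drain, V_SG = V_SD ≥ V_SG − |V_tp|, so the device is in saturation.
k_p = μ_pC_ox · (W/L) = 3.98 mA/V².
KCL at the drain: ½ k_p (V_SG − |V_tp|)² = (V_DD − V_SG)/R.
Let x = V_SG − 1.1. Then 36.4 x² + x − 1.15 = 0, giving x = 0.165 V (positive root), so V_SG = 1.26 V.
I_D = (V_DD − V_SG)/R = (2.25 − 1.26) / 18.3 = 0.0539 mA.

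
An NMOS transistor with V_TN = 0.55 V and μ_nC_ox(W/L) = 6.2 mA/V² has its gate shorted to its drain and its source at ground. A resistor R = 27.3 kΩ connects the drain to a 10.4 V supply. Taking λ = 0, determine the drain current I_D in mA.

I_D = 0.349 mA

With gate tied to drain, V_GS = V_DS ≥ V_GS − V_TN, so the device is in saturation.
KCL at the drain: ½ k_n (V_GS − V_TN)² = (V_DD − V_GS)/R.
Let x = V_GS − 0.55. Then 84.6 x² + x − 9.85 = 0, giving x = 0.335 V (positive root), so V_GS = 0.885 V.
I_D = (V_DD − V_GS)/R = (10.4 − 0.885) / 27.3 = 0.349 mA.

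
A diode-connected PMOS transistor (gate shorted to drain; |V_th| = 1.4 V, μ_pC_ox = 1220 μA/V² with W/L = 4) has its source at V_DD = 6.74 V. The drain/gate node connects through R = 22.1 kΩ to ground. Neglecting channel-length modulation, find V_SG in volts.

V_SG = 1.71 V

With gate tied to drain, V_SG = V_SD ≥ V_SG − |V_th|, so the device is in saturation.
k_p = μ_pC_ox · (W/L) = 4.88 mA/V².
KCL at the drain: ½ k_p (V_SG − |V_th|)² = (V_DD − V_SG)/R.
Let x = V_SG − 1.4. Then 53.9 x² + x − 5.34 = 0, giving x = 0.306 V (positive root), so V_SG = 1.71 V.
I_D = (V_DD − V_SG)/R = (6.74 − 1.71) / 22.1 = 0.228 mA.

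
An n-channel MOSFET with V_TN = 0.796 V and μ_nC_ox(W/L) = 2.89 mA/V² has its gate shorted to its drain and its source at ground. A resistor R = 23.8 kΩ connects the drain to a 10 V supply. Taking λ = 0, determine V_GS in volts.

V_GS = 1.30 V

With gate tied to drain, V_GS = V_DS ≥ V_GS − V_TN, so the device is in saturation.
KCL at the drain: ½ k_n (V_GS − V_TN)² = (V_DD − V_GS)/R.
Let x = V_GS − 0.796. Then 34.4 x² + x − 9.204 = 0, giving x = 0.503 V (positive root), so V_GS = 1.3 V.
I_D = (V_DD − V_GS)/R = (10 − 1.3) / 23.8 = 0.366 mA.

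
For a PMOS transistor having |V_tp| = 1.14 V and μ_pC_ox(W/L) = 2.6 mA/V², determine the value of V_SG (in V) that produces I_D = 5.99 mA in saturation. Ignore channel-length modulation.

In saturation I_D = ½ k_p (V_SG − |V_tp|)², so V_SG − |V_tp| = √(2 I_D / k_p) = √(2 × 5.99 / 2.6) = 2.15 V.
V_SG = 1.14 + 2.15 = 3.29 V.

V_SG = 3.29 V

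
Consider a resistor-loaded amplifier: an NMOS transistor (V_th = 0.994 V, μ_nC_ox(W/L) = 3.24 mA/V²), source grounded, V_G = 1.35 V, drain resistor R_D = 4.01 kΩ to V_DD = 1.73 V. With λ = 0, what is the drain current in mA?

I_D = 0.205 mA

V_GS = V_G = 1.35 V, so V_ov = 1.35 − 0.994 = 0.356 V.
Assume saturation: I_D = ½ k_n V_ov² = 0.5 × 3.24 × 0.356² = 0.205 mA, giving V_DS = V_DD − I_D R_D = 1.73 − 0.205 × 4.01 = 0.907 V.
V_DS = 0.907 V ≥ V_ov = 0.356 V, confirming saturation.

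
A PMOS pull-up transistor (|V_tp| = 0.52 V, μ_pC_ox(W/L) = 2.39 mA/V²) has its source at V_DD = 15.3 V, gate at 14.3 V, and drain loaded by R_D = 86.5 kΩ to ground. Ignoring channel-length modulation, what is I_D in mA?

I_D = 0.175 mA

V_SG = V_DD − V_G = 15.3 − 14.3 = 1 V, so V_ov = 1 − 0.52 = 0.48 V.
Assume saturation: I_D = ½ k_p V_ov² = 0.5 × 2.39 × 0.48² = 0.275 mA, giving V_SD = V_DD − I_D R_D = 15.3 − 0.275 × 86.5 = -8.52 V.
But -8.52 V < V_ov = 0.48 V, so the device is actually in triode.
In triode I_D = k_p[V_ov V_SD − ½ V_SD²] and I_D = (V_DD − V_SD)/R_D. Equating: 103 V_SD² − 100.2 V_SD + 15.3 = 0, giving V_SD = 0.19 V (the root below V_ov).
I_D = (15.3 − 0.19) / 86.5 = 0.175 mA.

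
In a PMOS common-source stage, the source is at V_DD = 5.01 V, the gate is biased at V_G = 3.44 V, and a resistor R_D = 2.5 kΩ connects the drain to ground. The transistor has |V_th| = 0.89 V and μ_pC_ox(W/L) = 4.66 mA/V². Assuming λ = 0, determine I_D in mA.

I_D = 1.08 mA

V_SG = V_DD − V_G = 5.01 − 3.44 = 1.57 V, so V_ov = 1.57 − 0.89 = 0.68 V.
Assume saturation: I_D = ½ k_p V_ov² = 0.5 × 4.66 × 0.68² = 1.08 mA, giving V_SD = V_DD − I_D R_D = 5.01 − 1.08 × 2.5 = 2.32 V.
V_SD = 2.32 V ≥ V_ov = 0.68 V, confirming saturation.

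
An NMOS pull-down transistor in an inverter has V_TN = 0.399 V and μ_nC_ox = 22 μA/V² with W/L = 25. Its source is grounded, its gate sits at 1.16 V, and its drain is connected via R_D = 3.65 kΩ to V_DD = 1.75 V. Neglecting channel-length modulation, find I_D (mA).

V_GS = V_G = 1.16 V, so V_ov = 1.16 − 0.399 = 0.761 V.
k_n = μ_nC_ox · (W/L) = 0.55 mA/V².
Assume saturation: I_D = ½ k_n V_ov² = 0.5 × 0.55 × 0.761² = 0.159 mA, giving V_DS = V_DD − I_D R_D = 1.75 − 0.159 × 3.65 = 1.17 V.
V_DS = 1.17 V ≥ V_ov = 0.761 V, confirming saturation.

I_D = 0.159 mA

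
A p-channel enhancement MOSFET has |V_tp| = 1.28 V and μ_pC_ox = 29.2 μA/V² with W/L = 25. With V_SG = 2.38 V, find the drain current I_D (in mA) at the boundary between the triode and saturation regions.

At the boundary V_SD = V_ov = V_SG − |V_tp| = 2.38 − 1.28 = 1.1 V.
k_p = μ_pC_ox · (W/L) = 0.73 mA/V².
I_D = ½ k_p V_ov² = 0.5 × 0.73 × 1.1² = 0.442 mA.

I_D = 0.442 mA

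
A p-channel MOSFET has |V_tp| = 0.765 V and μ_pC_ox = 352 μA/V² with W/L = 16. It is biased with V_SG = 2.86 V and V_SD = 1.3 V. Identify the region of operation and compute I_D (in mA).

k_p = μ_pC_ox · (W/L) = 5.632 mA/V².
V_ov = V_SG − |V_tp| = 2.86 − 0.765 = 2.09 V.
Since V_SD = 1.3 V < V_ov = 2.09 V, the device is in the triode region.
I_D = k_p [V_ov · V_SD − ½ V_SD²] = 5.632 × [2.09 × 1.3 − 0.5 × 1.3²] = 10.6 mA.

Triode; I_D = 10.6 mA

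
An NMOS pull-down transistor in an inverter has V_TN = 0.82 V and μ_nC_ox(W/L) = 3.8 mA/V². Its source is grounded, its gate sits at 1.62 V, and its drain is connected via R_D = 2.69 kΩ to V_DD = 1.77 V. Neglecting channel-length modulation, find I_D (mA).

V_GS = V_G = 1.62 V, so V_ov = 1.62 − 0.82 = 0.8 V.
Assume saturation: I_D = ½ k_n V_ov² = 0.5 × 3.8 × 0.8² = 1.22 mA, giving V_DS = V_DD − I_D R_D = 1.77 − 1.22 × 2.69 = -1.5 V.
But -1.5 V < V_ov = 0.8 V, so the device is actually in triode.
In triode I_D = k_n[V_ov V_DS − ½ V_DS²] and I_D = (V_DD − V_DS)/R_D. Equating: 5.11 V_DS² − 9.178 V_DS + 1.77 = 0, giving V_DS = 0.22 V (the root below V_ov).
I_D = (1.77 − 0.22) / 2.69 = 0.576 mA.

I_D = 0.576 mA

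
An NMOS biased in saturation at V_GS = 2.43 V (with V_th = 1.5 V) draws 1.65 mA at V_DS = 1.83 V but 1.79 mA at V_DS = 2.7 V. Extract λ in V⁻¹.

With V_GS fixed, I_D ∝ (1 + λ V_DS) in saturation, so I_D2/I_D1 = (1 + λ V_DS2)/(1 + λ V_DS1).
1.79/1.65 = 1.085 = (1 + 2.7 λ)/(1 + 1.83 λ).
Solving: λ (I_D1 V_DS2 − I_D2 V_DS1) = I_D2 − I_D1, so λ = (1.79 − 1.65) / (1.65 × 2.7 − 1.79 × 1.83) = 0.14 / 1.18 = 0.119 V⁻¹.

λ = 0.119 V⁻¹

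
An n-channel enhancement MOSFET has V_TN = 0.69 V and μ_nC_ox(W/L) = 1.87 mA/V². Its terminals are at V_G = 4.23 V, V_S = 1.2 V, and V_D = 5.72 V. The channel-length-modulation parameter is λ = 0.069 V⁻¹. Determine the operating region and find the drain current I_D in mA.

V_GS = V_G − V_S = 4.23 − 1.2 = 3.03 V; V_DS = V_D − V_S = 5.72 − 1.2 = 4.52 V.
V_ov = V_GS − V_TN = 3.03 − 0.69 = 2.34 V.
Since V_DS = 4.52 V ≥ V_ov = 2.34 V, the device is in saturation.
I_D = ½ k_n V_ov² (1 + λ V_DS) = 0.5 × 1.87 × 2.34² × (1 + 0.069 × 4.52) = 6.72 mA.

Saturation; I_D = 6.72 mA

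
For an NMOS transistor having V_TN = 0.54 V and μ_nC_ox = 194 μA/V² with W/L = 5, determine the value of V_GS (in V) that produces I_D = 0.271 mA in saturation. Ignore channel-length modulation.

V_GS = 1.29 V

k_n = μ_nC_ox · (W/L) = 0.97 mA/V².
In saturation I_D = ½ k_n (V_GS − V_TN)², so V_GS − V_TN = √(2 I_D / k_n) = √(2 × 0.271 / 0.97) = 0.748 V.
V_GS = 0.54 + 0.748 = 1.29 V.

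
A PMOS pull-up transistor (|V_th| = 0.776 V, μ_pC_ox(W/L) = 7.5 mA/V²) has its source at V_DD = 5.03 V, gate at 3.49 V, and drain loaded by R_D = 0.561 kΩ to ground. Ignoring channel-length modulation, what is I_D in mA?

I_D = 2.19 mA

V_SG = V_DD − V_G = 5.03 − 3.49 = 1.54 V, so V_ov = 1.54 − 0.776 = 0.764 V.
Assume saturation: I_D = ½ k_p V_ov² = 0.5 × 7.5 × 0.764² = 2.19 mA, giving V_SD = V_DD − I_D R_D = 5.03 − 2.19 × 0.561 = 3.8 V.
V_SD = 3.8 V ≥ V_ov = 0.764 V, confirming saturation.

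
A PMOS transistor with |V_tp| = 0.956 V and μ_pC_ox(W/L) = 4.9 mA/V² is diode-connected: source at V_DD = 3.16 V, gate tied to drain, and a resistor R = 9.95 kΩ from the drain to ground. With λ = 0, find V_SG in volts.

V_SG = 1.24 V

With gate tied to drain, V_SG = V_SD ≥ V_SG − |V_tp|, so the device is in saturation.
KCL at the drain: ½ k_p (V_SG − |V_tp|)² = (V_DD − V_SG)/R.
Let x = V_SG − 0.956. Then 24.4 x² + x − 2.204 = 0, giving x = 0.281 V (positive root), so V_SG = 1.24 V.
I_D = (V_DD − V_SG)/R = (3.16 − 1.24) / 9.95 = 0.193 mA.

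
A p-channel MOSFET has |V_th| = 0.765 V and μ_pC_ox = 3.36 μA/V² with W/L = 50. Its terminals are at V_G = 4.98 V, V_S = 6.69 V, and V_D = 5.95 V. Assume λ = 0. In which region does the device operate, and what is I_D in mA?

Triode; I_D = 0.0715 mA

V_SG = V_S − V_G = 6.69 − 4.98 = 1.71 V; V_SD = V_S − V_D = 6.69 − 5.95 = 0.74 V.
k_p = μ_pC_ox · (W/L) = 0.168 mA/V².
V_ov = V_SG − |V_th| = 1.71 − 0.765 = 0.945 V.
Since V_SD = 0.74 V < V_ov = 0.945 V, the device is in the triode region.
I_D = k_p [V_ov · V_SD − ½ V_SD²] = 0.168 × [0.945 × 0.74 − 0.5 × 0.74²] = 0.0715 mA.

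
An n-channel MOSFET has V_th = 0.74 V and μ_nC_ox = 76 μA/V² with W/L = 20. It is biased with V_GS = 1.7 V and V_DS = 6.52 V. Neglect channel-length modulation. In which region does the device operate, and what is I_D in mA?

k_n = μ_nC_ox · (W/L) = 1.52 mA/V².
V_ov = V_GS − V_th = 1.7 − 0.74 = 0.96 V.
Since V_DS = 6.52 V ≥ V_ov = 0.96 V, the device is in saturation.
I_D = ½ k_n V_ov² = 0.5 × 1.52 × 0.96² = 0.7 mA.

Saturation; I_D = 0.700 mA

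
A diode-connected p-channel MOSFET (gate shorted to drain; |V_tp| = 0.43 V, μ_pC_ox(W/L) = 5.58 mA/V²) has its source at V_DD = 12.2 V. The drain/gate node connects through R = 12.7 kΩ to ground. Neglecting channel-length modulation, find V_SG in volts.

V_SG = 0.992 V

With gate tied to drain, V_SG = V_SD ≥ V_SG − |V_tp|, so the device is in saturation.
KCL at the drain: ½ k_p (V_SG − |V_tp|)² = (V_DD − V_SG)/R.
Let x = V_SG − 0.43. Then 35.4 x² + x − 11.77 = 0, giving x = 0.562 V (positive root), so V_SG = 0.992 V.
I_D = (V_DD − V_SG)/R = (12.2 − 0.992) / 12.7 = 0.882 mA.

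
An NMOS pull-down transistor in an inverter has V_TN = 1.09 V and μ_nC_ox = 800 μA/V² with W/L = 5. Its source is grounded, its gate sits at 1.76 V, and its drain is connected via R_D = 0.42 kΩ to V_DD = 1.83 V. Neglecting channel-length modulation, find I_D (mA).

V_GS = V_G = 1.76 V, so V_ov = 1.76 − 1.09 = 0.67 V.
k_n = μ_nC_ox · (W/L) = 4 mA/V².
Assume saturation: I_D = ½ k_n V_ov² = 0.5 × 4 × 0.67² = 0.898 mA, giving V_DS = V_DD − I_D R_D = 1.83 − 0.898 × 0.42 = 1.45 V.
V_DS = 1.45 V ≥ V_ov = 0.67 V, confirming saturation.

I_D = 0.898 mA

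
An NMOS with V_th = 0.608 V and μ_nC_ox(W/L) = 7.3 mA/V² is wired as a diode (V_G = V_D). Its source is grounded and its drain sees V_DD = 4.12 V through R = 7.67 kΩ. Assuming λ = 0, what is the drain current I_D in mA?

With gate tied to drain, V_GS = V_DS ≥ V_GS − V_th, so the device is in saturation.
KCL at the drain: ½ k_n (V_GS − V_th)² = (V_DD − V_GS)/R.
Let x = V_GS − 0.608. Then 28 x² + x − 3.512 = 0, giving x = 0.337 V (positive root), so V_GS = 0.945 V.
I_D = (V_DD − V_GS)/R = (4.12 − 0.945) / 7.67 = 0.414 mA.

I_D = 0.414 mA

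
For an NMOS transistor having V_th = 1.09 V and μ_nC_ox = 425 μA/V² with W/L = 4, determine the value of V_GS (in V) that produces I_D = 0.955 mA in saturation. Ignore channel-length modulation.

k_n = μ_nC_ox · (W/L) = 1.7 mA/V².
In saturation I_D = ½ k_n (V_GS − V_th)², so V_GS − V_th = √(2 I_D / k_n) = √(2 × 0.955 / 1.7) = 1.06 V.
V_GS = 1.09 + 1.06 = 2.15 V.

V_GS = 2.15 V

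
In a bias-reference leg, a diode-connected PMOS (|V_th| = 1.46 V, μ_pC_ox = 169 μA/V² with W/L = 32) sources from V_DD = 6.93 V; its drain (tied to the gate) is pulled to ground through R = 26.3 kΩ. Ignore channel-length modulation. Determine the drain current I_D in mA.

I_D = 0.198 mA

With gate tied to drain, V_SG = V_SD ≥ V_SG − |V_th|, so the device is in saturation.
k_p = μ_pC_ox · (W/L) = 5.408 mA/V².
KCL at the drain: ½ k_p (V_SG − |V_th|)² = (V_DD − V_SG)/R.
Let x = V_SG − 1.46. Then 71.1 x² + x − 5.47 = 0, giving x = 0.27 V (positive root), so V_SG = 1.73 V.
I_D = (V_DD − V_SG)/R = (6.93 − 1.73) / 26.3 = 0.198 mA.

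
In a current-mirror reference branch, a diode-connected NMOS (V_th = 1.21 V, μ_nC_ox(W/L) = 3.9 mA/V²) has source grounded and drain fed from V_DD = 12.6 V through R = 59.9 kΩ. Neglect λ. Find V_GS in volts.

With gate tied to drain, V_GS = V_DS ≥ V_GS − V_th, so the device is in saturation.
KCL at the drain: ½ k_n (V_GS − V_th)² = (V_DD − V_GS)/R.
Let x = V_GS − 1.21. Then 117 x² + x − 11.39 = 0, giving x = 0.308 V (positive root), so V_GS = 1.52 V.
I_D = (V_DD − V_GS)/R = (12.6 − 1.52) / 59.9 = 0.185 mA.

V_GS = 1.52 V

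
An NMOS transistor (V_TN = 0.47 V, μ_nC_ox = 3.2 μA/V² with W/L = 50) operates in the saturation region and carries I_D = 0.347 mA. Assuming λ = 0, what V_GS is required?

k_n = μ_nC_ox · (W/L) = 0.16 mA/V².
In saturation I_D = ½ k_n (V_GS − V_TN)², so V_GS − V_TN = √(2 I_D / k_n) = √(2 × 0.347 / 0.16) = 2.08 V.
V_GS = 0.47 + 2.08 = 2.55 V.

V_GS = 2.55 V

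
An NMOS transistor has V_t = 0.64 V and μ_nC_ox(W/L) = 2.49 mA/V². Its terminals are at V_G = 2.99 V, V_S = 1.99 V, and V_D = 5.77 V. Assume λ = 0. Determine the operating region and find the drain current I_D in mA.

Saturation; I_D = 0.161 mA

V_GS = V_G − V_S = 2.99 − 1.99 = 1 V; V_DS = V_D − V_S = 5.77 − 1.99 = 3.78 V.
V_ov = V_GS − V_t = 1 − 0.64 = 0.36 V.
Since V_DS = 3.78 V ≥ V_ov = 0.36 V, the device is in saturation.
I_D = ½ k_n V_ov² = 0.5 × 2.49 × 0.36² = 0.161 mA.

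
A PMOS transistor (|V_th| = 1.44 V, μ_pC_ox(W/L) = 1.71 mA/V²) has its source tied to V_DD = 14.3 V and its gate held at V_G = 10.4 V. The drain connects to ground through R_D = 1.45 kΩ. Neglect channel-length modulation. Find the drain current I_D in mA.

I_D = 5.17 mA

V_SG = V_DD − V_G = 14.3 − 10.4 = 3.9 V, so V_ov = 3.9 − 1.44 = 2.46 V.
Assume saturation: I_D = ½ k_p V_ov² = 0.5 × 1.71 × 2.46² = 5.17 mA, giving V_SD = V_DD − I_D R_D = 14.3 − 5.17 × 1.45 = 6.8 V.
V_SD = 6.8 V ≥ V_ov = 2.46 V, confirming saturation.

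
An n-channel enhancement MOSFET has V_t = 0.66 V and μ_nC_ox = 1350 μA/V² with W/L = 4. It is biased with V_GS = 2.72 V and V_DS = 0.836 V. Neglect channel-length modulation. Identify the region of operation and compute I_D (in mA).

k_n = μ_nC_ox · (W/L) = 5.4 mA/V².
V_ov = V_GS − V_t = 2.72 − 0.66 = 2.06 V.
Since V_DS = 0.836 V < V_ov = 2.06 V, the device is in the triode region.
I_D = k_n [V_ov · V_DS − ½ V_DS²] = 5.4 × [2.06 × 0.836 − 0.5 × 0.836²] = 7.41 mA.

Triode; I_D = 7.41 mA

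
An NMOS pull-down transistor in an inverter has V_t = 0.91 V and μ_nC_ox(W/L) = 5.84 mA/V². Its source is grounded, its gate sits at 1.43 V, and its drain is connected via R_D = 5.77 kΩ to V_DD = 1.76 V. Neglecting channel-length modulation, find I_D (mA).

V_GS = V_G = 1.43 V, so V_ov = 1.43 − 0.91 = 0.52 V.
Assume saturation: I_D = ½ k_n V_ov² = 0.5 × 5.84 × 0.52² = 0.79 mA, giving V_DS = V_DD − I_D R_D = 1.76 − 0.79 × 5.77 = -2.8 V.
But -2.8 V < V_ov = 0.52 V, so the device is actually in triode.
In triode I_D = k_n[V_ov V_DS − ½ V_DS²] and I_D = (V_DD − V_DS)/R_D. Equating: 16.8 V_DS² − 18.52 V_DS + 1.76 = 0, giving V_DS = 0.105 V (the root below V_ov).
I_D = (1.76 − 0.105) / 5.77 = 0.287 mA.

I_D = 0.287 mA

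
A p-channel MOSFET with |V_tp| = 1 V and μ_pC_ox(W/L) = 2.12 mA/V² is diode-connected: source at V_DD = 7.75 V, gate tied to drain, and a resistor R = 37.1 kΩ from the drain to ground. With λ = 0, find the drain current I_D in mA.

I_D = 0.171 mA

With gate tied to drain, V_SG = V_SD ≥ V_SG − |V_tp|, so the device is in saturation.
KCL at the drain: ½ k_p (V_SG − |V_tp|)² = (V_DD − V_SG)/R.
Let x = V_SG − 1. Then 39.3 x² + x − 6.75 = 0, giving x = 0.402 V (positive root), so V_SG = 1.4 V.
I_D = (V_DD − V_SG)/R = (7.75 − 1.4) / 37.1 = 0.171 mA.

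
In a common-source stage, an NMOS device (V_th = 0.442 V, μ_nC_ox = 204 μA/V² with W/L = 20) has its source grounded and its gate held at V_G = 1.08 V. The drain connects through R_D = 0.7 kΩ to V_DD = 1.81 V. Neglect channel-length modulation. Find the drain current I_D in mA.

I_D = 0.830 mA

V_GS = V_G = 1.08 V, so V_ov = 1.08 − 0.442 = 0.638 V.
k_n = μ_nC_ox · (W/L) = 4.08 mA/V².
Assume saturation: I_D = ½ k_n V_ov² = 0.5 × 4.08 × 0.638² = 0.83 mA, giving V_DS = V_DD − I_D R_D = 1.81 − 0.83 × 0.7 = 1.23 V.
V_DS = 1.23 V ≥ V_ov = 0.638 V, confirming saturation.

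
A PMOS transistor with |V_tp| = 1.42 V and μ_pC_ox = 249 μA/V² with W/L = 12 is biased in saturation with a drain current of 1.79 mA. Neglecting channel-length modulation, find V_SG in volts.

k_p = μ_pC_ox · (W/L) = 2.988 mA/V².
In saturation I_D = ½ k_p (V_SG − |V_tp|)², so V_SG − |V_tp| = √(2 I_D / k_p) = √(2 × 1.79 / 2.988) = 1.09 V.
V_SG = 1.42 + 1.09 = 2.51 V.

V_SG = 2.51 V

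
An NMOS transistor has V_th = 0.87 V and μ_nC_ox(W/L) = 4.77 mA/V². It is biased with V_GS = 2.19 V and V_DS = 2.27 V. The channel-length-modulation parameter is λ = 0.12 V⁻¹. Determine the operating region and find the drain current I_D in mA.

Saturation; I_D = 5.29 mA

V_ov = V_GS − V_th = 2.19 − 0.87 = 1.32 V.
Since V_DS = 2.27 V ≥ V_ov = 1.32 V, the device is in saturation.
I_D = ½ k_n V_ov² (1 + λ V_DS) = 0.5 × 4.77 × 1.32² × (1 + 0.12 × 2.27) = 5.29 mA.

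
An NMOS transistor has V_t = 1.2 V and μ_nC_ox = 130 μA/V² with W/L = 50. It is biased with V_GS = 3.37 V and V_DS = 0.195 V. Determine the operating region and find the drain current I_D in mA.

k_n = μ_nC_ox · (W/L) = 6.5 mA/V².
V_ov = V_GS − V_t = 3.37 − 1.2 = 2.17 V.
Since V_DS = 0.195 V < V_ov = 2.17 V, the device is in the triode region.
I_D = k_n [V_ov · V_DS − ½ V_DS²] = 6.5 × [2.17 × 0.195 − 0.5 × 0.195²] = 2.63 mA.

Triode; I_D = 2.63 mA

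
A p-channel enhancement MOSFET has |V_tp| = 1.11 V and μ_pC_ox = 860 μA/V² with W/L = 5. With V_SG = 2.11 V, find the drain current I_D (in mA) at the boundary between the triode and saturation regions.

I_D = 2.15 mA

At the boundary V_SD = V_ov = V_SG − |V_tp| = 2.11 − 1.11 = 1 V.
k_p = μ_pC_ox · (W/L) = 4.3 mA/V².
I_D = ½ k_p V_ov² = 0.5 × 4.3 × 1² = 2.15 mA.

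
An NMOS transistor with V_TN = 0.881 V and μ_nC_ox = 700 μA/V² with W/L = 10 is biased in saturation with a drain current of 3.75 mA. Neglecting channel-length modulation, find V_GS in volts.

k_n = μ_nC_ox · (W/L) = 7 mA/V².
In saturation I_D = ½ k_n (V_GS − V_TN)², so V_GS − V_TN = √(2 I_D / k_n) = √(2 × 3.75 / 7) = 1.04 V.
V_GS = 0.881 + 1.04 = 1.92 V.

V_GS = 1.92 V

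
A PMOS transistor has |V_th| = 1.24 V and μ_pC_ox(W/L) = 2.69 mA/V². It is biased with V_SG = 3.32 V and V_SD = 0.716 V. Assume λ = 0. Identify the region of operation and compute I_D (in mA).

Triode; I_D = 3.32 mA

V_ov = V_SG − |V_th| = 3.32 − 1.24 = 2.08 V.
Since V_SD = 0.716 V < V_ov = 2.08 V, the device is in the triode region.
I_D = k_p [V_ov · V_SD − ½ V_SD²] = 2.69 × [2.08 × 0.716 − 0.5 × 0.716²] = 3.32 mA.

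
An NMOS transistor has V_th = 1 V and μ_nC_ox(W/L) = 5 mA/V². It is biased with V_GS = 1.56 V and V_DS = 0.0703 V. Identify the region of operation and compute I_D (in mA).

Triode; I_D = 0.184 mA

V_ov = V_GS − V_th = 1.56 − 1 = 0.56 V.
Since V_DS = 0.0703 V < V_ov = 0.56 V, the device is in the triode region.
I_D = k_n [V_ov · V_DS − ½ V_DS²] = 5 × [0.56 × 0.0703 − 0.5 × 0.0703²] = 0.184 mA.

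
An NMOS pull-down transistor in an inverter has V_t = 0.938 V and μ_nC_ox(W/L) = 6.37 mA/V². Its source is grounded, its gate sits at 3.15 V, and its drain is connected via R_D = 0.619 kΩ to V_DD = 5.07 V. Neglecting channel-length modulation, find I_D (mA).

V_GS = V_G = 3.15 V, so V_ov = 3.15 − 0.938 = 2.21 V.
Assume saturation: I_D = ½ k_n V_ov² = 0.5 × 6.37 × 2.21² = 15.6 mA, giving V_DS = V_DD − I_D R_D = 5.07 − 15.6 × 0.619 = -4.58 V.
But -4.58 V < V_ov = 2.21 V, so the device is actually in triode.
In triode I_D = k_n[V_ov V_DS − ½ V_DS²] and I_D = (V_DD − V_DS)/R_D. Equating: 1.97 V_DS² − 9.722 V_DS + 5.07 = 0, giving V_DS = 0.593 V (the root below V_ov).
I_D = (5.07 − 0.593) / 0.619 = 7.23 mA.

I_D = 7.23 mA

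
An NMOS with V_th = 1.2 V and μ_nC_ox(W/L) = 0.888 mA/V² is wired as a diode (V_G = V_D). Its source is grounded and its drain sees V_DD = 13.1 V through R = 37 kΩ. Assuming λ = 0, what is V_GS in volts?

V_GS = 2.02 V

With gate tied to drain, V_GS = V_DS ≥ V_GS − V_th, so the device is in saturation.
KCL at the drain: ½ k_n (V_GS − V_th)² = (V_DD − V_GS)/R.
Let x = V_GS − 1.2. Then 16.4 x² + x − 11.9 = 0, giving x = 0.821 V (positive root), so V_GS = 2.02 V.
I_D = (V_DD − V_GS)/R = (13.1 − 2.02) / 37 = 0.299 mA.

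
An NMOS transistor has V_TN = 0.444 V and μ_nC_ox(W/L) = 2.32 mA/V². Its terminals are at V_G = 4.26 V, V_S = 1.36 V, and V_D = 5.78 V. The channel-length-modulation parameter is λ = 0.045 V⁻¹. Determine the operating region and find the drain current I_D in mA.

V_GS = V_G − V_S = 4.26 − 1.36 = 2.9 V; V_DS = V_D − V_S = 5.78 − 1.36 = 4.42 V.
V_ov = V_GS − V_TN = 2.9 − 0.444 = 2.46 V.
Since V_DS = 4.42 V ≥ V_ov = 2.46 V, the device is in saturation.
I_D = ½ k_n V_ov² (1 + λ V_DS) = 0.5 × 2.32 × 2.46² × (1 + 0.045 × 4.42) = 8.39 mA.

Saturation; I_D = 8.39 mA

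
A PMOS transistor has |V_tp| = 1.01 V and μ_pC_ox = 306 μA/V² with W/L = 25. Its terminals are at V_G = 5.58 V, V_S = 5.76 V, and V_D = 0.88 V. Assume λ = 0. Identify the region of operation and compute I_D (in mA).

V_SG = V_S − V_G = 5.76 − 5.58 = 0.18 V; V_SD = V_S − V_D = 5.76 − 0.88 = 4.88 V.
V_SG = 0.18 V < |V_tp| = 1.01 V, so the transistor is in cutoff.

Cutoff; I_D = 0 mA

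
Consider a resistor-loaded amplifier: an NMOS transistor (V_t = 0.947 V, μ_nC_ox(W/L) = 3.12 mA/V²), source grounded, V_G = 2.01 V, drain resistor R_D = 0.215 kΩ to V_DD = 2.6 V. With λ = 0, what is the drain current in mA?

V_GS = V_G = 2.01 V, so V_ov = 2.01 − 0.947 = 1.06 V.
Assume saturation: I_D = ½ k_n V_ov² = 0.5 × 3.12 × 1.06² = 1.76 mA, giving V_DS = V_DD − I_D R_D = 2.6 − 1.76 × 0.215 = 2.22 V.
V_DS = 2.22 V ≥ V_ov = 1.06 V, confirming saturation.

I_D = 1.76 mA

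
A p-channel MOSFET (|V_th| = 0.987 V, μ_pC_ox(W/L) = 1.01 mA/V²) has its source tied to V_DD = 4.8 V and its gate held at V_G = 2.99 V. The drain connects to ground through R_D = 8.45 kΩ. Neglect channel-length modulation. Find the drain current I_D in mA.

V_SG = V_DD − V_G = 4.8 − 2.99 = 1.81 V, so V_ov = 1.81 − 0.987 = 0.823 V.
Assume saturation: I_D = ½ k_p V_ov² = 0.5 × 1.01 × 0.823² = 0.342 mA, giving V_SD = V_DD − I_D R_D = 4.8 − 0.342 × 8.45 = 1.91 V.
V_SD = 1.91 V ≥ V_ov = 0.823 V, confirming saturation.

I_D = 0.342 mA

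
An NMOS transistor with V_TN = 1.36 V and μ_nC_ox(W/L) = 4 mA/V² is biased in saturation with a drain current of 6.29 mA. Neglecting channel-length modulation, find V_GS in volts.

In saturation I_D = ½ k_n (V_GS − V_TN)², so V_GS − V_TN = √(2 I_D / k_n) = √(2 × 6.29 / 4) = 1.77 V.
V_GS = 1.36 + 1.77 = 3.13 V.

V_GS = 3.13 V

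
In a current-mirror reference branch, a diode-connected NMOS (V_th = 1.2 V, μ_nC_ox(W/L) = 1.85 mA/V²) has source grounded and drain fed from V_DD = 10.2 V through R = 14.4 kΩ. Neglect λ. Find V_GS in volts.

With gate tied to drain, V_GS = V_DS ≥ V_GS − V_th, so the device is in saturation.
KCL at the drain: ½ k_n (V_GS − V_th)² = (V_DD − V_GS)/R.
Let x = V_GS − 1.2. Then 13.3 x² + x − 9 = 0, giving x = 0.785 V (positive root), so V_GS = 1.99 V.
I_D = (V_DD − V_GS)/R = (10.2 − 1.99) / 14.4 = 0.57 mA.

V_GS = 1.99 V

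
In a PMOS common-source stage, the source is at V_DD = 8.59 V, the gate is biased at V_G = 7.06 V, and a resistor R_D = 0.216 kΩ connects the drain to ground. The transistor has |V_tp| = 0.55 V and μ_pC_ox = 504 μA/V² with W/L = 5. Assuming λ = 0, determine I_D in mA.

I_D = 1.21 mA

V_SG = V_DD − V_G = 8.59 − 7.06 = 1.53 V, so V_ov = 1.53 − 0.55 = 0.98 V.
k_p = μ_pC_ox · (W/L) = 2.52 mA/V².
Assume saturation: I_D = ½ k_p V_ov² = 0.5 × 2.52 × 0.98² = 1.21 mA, giving V_SD = V_DD − I_D R_D = 8.59 − 1.21 × 0.216 = 8.33 V.
V_SD = 8.33 V ≥ V_ov = 0.98 V, confirming saturation.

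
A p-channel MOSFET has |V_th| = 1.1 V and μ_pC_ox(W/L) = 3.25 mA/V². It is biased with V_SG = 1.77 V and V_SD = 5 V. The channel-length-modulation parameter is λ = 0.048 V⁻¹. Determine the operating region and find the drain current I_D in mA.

V_ov = V_SG − |V_th| = 1.77 − 1.1 = 0.67 V.
Since V_SD = 5 V ≥ V_ov = 0.67 V, the device is in saturation.
I_D = ½ k_p V_ov² (1 + λ V_SD) = 0.5 × 3.25 × 0.67² × (1 + 0.048 × 5) = 0.905 mA.

Saturation; I_D = 0.905 mA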